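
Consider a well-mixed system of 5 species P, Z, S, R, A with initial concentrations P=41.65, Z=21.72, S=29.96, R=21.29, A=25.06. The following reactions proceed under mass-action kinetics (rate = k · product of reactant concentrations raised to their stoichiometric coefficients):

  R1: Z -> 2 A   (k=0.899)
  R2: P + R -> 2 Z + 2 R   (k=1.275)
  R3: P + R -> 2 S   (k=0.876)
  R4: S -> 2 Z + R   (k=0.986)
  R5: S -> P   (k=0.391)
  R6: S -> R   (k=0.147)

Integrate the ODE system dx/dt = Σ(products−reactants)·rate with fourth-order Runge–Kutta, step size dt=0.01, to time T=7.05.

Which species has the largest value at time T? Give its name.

RK4 with dt=0.01: 705 steps to T=7.05. Trajectory (selected grid times):
t=0.00: P=41.65 Z=21.72 S=29.96 R=21.29 A=25.06
t=0.78: P=0.07 Z=88.99 S=25.26 R=67.57 A=144.96
t=1.57: P=0.02 Z=65.02 S=9.77 R=83.11 A=255.76
t=2.35: P=0.01 Z=40.45 S=3.82 R=89.07 A=329.00
t=3.13: P=0.00 Z=23.27 S=1.49 R=91.40 A=372.78
t=3.92: P=0.00 Z=12.70 S=0.58 R=92.32 A=397.65
t=4.70: P=0.00 Z=6.78 S=0.23 R=92.67 A=410.90
t=5.48: P=0.00 Z=3.55 S=0.09 R=92.81 A=417.92
t=6.27: P=0.00 Z=1.82 S=0.03 R=92.87 A=421.60
t=7.05: P=0.00 Z=0.93 S=0.01 R=92.89 A=423.46
At T=7.05: P=0.00 Z=0.93 S=0.01 R=92.89 A=423.46; the largest is A.

Dominant species at T: A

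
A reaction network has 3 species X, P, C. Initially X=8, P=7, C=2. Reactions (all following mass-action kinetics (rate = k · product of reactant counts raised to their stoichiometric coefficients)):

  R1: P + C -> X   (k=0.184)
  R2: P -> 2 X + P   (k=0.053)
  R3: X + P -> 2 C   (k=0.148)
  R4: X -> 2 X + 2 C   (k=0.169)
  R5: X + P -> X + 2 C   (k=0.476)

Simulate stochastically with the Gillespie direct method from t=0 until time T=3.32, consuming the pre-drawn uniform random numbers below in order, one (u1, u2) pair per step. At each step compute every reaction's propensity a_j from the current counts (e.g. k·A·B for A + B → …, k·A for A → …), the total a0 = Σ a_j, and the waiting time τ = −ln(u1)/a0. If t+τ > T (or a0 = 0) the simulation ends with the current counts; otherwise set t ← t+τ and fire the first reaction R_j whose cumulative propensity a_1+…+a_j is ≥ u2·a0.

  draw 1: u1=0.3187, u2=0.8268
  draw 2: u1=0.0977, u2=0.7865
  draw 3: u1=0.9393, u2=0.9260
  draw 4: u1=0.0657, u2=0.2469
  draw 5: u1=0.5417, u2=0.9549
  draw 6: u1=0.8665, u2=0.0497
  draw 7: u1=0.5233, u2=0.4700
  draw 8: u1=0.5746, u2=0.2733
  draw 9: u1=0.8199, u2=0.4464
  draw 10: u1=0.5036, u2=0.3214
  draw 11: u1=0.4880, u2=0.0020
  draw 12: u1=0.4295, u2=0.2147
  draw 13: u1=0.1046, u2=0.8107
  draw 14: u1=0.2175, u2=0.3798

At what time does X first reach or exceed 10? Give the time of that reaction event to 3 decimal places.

t=0.000: X=8 P=7 C=2
Draw 1: a1=2.576, a2=0.371, a3=8.288, a4=1.352, a5=26.656, a0=39.243; τ=−ln(0.3187)/39.243=0.029 → t=0.029; u2·a0=0.8268·39.243=32.446; a1+…+a4=12.587 < 32.446 ≤ a1+…+a5=39.243 → R5 fires; X=8 P=6 C=4
Draw 2: a1=4.416, a2=0.318, a3=7.104, a4=1.352, a5=22.848, a0=36.038; τ=−ln(0.0977)/36.038=0.065 → t=0.094; u2·a0=0.7865·36.038=28.344; a1+…+a4=13.190 < 28.344 ≤ a1+…+a5=36.038 → R5 fires; X=8 P=5 C=6
Draw 3: a1=5.520, a2=0.265, a3=5.920, a4=1.352, a5=19.040, a0=32.097; τ=−ln(0.9393)/32.097=0.002 → t=0.096; u2·a0=0.9260·32.097=29.722; a1+…+a4=13.057 < 29.722 ≤ a1+…+a5=32.097 → R5 fires; X=8 P=4 C=8
Draw 4: a1=5.888, a2=0.212, a3=4.736, a4=1.352, a5=15.232, a0=27.420; τ=−ln(0.0657)/27.420=0.099 → t=0.195; u2·a0=0.2469·27.420=6.770; a1+a2=6.100 < 6.770 ≤ a1+…+a3=10.836 → R3 fires; X=7 P=3 C=10
Draw 5: a1=5.520, a2=0.159, a3=3.108, a4=1.183, a5=9.996, a0=19.966; τ=−ln(0.5417)/19.966=0.031 → t=0.226; u2·a0=0.9549·19.966=19.066; a1+…+a4=9.970 < 19.066 ≤ a1+…+a5=19.966 → R5 fires; X=7 P=2 C=12
Draw 6: a1=4.416, a2=0.106, a3=2.072, a4=1.183, a5=6.664, a0=14.441; τ=−ln(0.8665)/14.441=0.010 → t=0.236; u2·a0=0.0497·14.441=0.718 ≤ a1=4.416 → R1 fires; X=8 P=1 C=11
Draw 7: a1=2.024, a2=0.053, a3=1.184, a4=1.352, a5=3.808, a0=8.421; τ=−ln(0.5233)/8.421=0.077 → t=0.312; u2·a0=0.4700·8.421=3.958; a1+…+a3=3.261 < 3.958 ≤ a1+…+a4=4.613 → R4 fires; X=9 P=1 C=13
Draw 8: a1=2.392, a2=0.053, a3=1.332, a4=1.521, a5=4.284, a0=9.582; τ=−ln(0.5746)/9.582=0.058 → t=0.370; u2·a0=0.2733·9.582=2.619; a1+a2=2.445 < 2.619 ≤ a1+…+a3=3.777 → R3 fires; X=8 P=0 C=15
Draw 9: a1=0.000, a2=0.000, a3=0.000, a4=1.352, a5=0.000, a0=1.352; τ=−ln(0.8199)/1.352=0.147 → t=0.517; u2·a0=0.4464·1.352=0.604; a1+…+a3=0.000 < 0.604 ≤ a1+…+a4=1.352 → R4 fires; X=9 P=0 C=17
Draw 10: a1=0.000, a2=0.000, a3=0.000, a4=1.521, a5=0.000, a0=1.521; τ=−ln(0.5036)/1.521=0.451 → t=0.968; u2·a0=0.3214·1.521=0.489; a1+…+a3=0.000 < 0.489 ≤ a1+…+a4=1.521 → R4 fires; X=10 P=0 C=19
Draw 11: a1=0.000, a2=0.000, a3=0.000, a4=1.690, a5=0.000, a0=1.690; τ=−ln(0.4880)/1.690=0.425 → t=1.393; u2·a0=0.0020·1.690=0.003; a1+…+a3=0.000 < 0.003 ≤ a1+…+a4=1.690 → R4 fires; X=11 P=0 C=21
Draw 12: a1=0.000, a2=0.000, a3=0.000, a4=1.859, a5=0.000, a0=1.859; τ=−ln(0.4295)/1.859=0.455 → t=1.847; u2·a0=0.2147·1.859=0.399; a1+…+a3=0.000 < 0.399 ≤ a1+…+a4=1.859 → R4 fires; X=12 P=0 C=23
Draw 13: a1=0.000, a2=0.000, a3=0.000, a4=2.028, a5=0.000, a0=2.028; τ=−ln(0.1046)/2.028=1.113 → t=2.961; u2·a0=0.8107·2.028=1.644; a1+…+a3=0.000 < 1.644 ≤ a1+…+a4=2.028 → R4 fires; X=13 P=0 C=25
Draw 14: a1=0.000, a2=0.000, a3=0.000, a4=2.197, a5=0.000, a0=2.197; τ=−ln(0.2175)/2.197=0.694 → t=3.655 > T=3.32: stop.
X first becomes ≥ 10 when it reaches 10 at the event at t=0.968.

Threshold first reached at t = 0.968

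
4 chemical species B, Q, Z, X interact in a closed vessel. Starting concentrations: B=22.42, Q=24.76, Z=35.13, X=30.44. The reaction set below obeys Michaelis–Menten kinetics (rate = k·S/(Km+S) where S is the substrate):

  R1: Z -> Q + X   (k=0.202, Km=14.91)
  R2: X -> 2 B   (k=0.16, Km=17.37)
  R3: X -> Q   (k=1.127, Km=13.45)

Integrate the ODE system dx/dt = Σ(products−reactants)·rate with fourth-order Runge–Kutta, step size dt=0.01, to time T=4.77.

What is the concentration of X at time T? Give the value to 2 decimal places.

X at T = 26.98

RK4 with dt=0.01: 477 steps to T=4.77. Trajectory (selected grid times):
t=0.00: B=22.42 Q=24.76 Z=35.13 X=30.44
t=0.53: B=22.53 Q=25.25 Z=35.05 X=30.05
t=1.06: B=22.63 Q=25.74 Z=34.98 X=29.66
t=1.59: B=22.74 Q=26.22 Z=34.90 X=29.27
t=2.12: B=22.85 Q=26.70 Z=34.83 X=28.88
t=2.65: B=22.95 Q=27.19 Z=34.75 X=28.50
t=3.18: B=23.06 Q=27.67 Z=34.68 X=28.12
t=3.71: B=23.16 Q=28.14 Z=34.61 X=27.73
t=4.24: B=23.27 Q=28.62 Z=34.53 X=27.36
t=4.77: B=23.37 Q=29.09 Z=34.46 X=26.98
Read off X at T=4.77: 26.98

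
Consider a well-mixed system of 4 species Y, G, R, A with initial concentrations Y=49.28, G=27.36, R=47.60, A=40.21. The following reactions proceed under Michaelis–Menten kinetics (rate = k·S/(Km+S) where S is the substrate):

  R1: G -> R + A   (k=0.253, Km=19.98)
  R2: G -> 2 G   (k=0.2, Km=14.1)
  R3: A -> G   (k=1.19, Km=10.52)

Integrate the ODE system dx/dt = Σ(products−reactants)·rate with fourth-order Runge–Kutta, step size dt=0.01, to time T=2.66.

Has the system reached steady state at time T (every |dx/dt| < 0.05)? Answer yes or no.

Steady state at T: no

RK4 with dt=0.01: 266 steps to T=2.66. Trajectory (selected grid times):
t=0.00: Y=49.28 G=27.36 R=47.60 A=40.21
t=0.30: Y=49.28 G=27.64 R=47.64 A=39.97
t=0.59: Y=49.28 G=27.91 R=47.69 A=39.74
t=0.89: Y=49.28 G=28.19 R=47.73 A=39.50
t=1.18: Y=49.28 G=28.45 R=47.77 A=39.27
t=1.48: Y=49.28 G=28.73 R=47.82 A=39.04
t=1.77: Y=49.28 G=29.00 R=47.86 A=38.81
t=2.07: Y=49.28 G=29.27 R=47.91 A=38.57
t=2.36: Y=49.28 G=29.54 R=47.95 A=38.35
t=2.66: Y=49.28 G=29.82 R=48.00 A=38.11
Rates at T: R1=0.1515, R2=0.1358, R3=0.9326
dx/dt at T (Σ net stoichiometry × rate): Y=+0.0000, G=+0.9169, R=+0.1515, A=-0.7811
Largest |dx/dt| is |+0.9169| (G) ≥ 0.05 → not steady.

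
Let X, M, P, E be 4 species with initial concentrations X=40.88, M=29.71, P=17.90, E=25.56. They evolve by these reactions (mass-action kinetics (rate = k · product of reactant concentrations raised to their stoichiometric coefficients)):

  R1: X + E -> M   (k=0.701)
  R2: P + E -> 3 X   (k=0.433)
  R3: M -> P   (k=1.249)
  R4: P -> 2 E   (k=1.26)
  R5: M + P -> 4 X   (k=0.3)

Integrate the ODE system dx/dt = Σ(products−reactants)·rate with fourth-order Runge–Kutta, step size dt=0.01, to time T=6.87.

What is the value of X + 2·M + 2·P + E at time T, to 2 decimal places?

Check how each reaction changes W = X + 2·M + 2·P + E (weight of products minus weight of reactants):
R1: X + E -> M: (2·1) − (1·1 + 1·1) = 2 − 2 = 0
R2: P + E -> 3 X: (1·3) − (2·1 + 1·1) = 3 − 3 = 0
R3: M -> P: (2·1) − (2·1) = 2 − 2 = 0
R4: P -> 2 E: (1·2) − (2·1) = 2 − 2 = 0
R5: M + P -> 4 X: (1·4) − (2·1 + 2·1) = 4 − 4 = 0
Every reaction leaves W unchanged, so W is conserved and no simulation is needed: W(T) = W(0) = 40.88 + 2·29.71 + 2·17.90 + 25.56 = 161.66

Value at T = 161.66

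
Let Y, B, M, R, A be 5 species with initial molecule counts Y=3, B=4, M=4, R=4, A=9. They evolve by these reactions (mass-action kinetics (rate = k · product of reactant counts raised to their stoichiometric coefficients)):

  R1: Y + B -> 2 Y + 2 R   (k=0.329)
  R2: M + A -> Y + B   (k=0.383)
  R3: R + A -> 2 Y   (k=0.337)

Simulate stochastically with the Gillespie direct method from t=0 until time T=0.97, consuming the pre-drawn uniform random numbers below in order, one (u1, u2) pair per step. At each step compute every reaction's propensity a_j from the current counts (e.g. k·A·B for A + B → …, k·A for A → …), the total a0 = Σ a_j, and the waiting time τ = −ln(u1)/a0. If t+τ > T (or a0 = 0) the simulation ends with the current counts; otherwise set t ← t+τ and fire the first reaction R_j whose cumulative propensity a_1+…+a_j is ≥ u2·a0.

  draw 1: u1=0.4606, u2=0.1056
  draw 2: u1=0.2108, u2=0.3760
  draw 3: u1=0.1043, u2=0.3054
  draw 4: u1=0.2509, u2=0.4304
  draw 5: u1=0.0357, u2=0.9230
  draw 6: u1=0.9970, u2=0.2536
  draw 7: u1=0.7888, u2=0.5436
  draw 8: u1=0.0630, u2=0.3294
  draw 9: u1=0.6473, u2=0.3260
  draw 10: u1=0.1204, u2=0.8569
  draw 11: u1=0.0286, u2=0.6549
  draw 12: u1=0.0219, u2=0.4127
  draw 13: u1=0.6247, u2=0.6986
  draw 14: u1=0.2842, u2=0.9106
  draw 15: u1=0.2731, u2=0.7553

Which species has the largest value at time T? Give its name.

t=0.000: Y=3 B=4 M=4 R=4 A=9
Draw 1: a1=3.948, a2=13.788, a3=12.132, a0=29.868; τ=−ln(0.4606)/29.868=0.026 → t=0.026; u2·a0=0.1056·29.868=3.154 ≤ a1=3.948 → R1 fires; Y=4 B=3 M=4 R=6 A=9
Draw 2: a1=3.948, a2=13.788, a3=18.198, a0=35.934; τ=−ln(0.2108)/35.934=0.043 → t=0.069; u2·a0=0.3760·35.934=13.511; a1=3.948 < 13.511 ≤ a1+a2=17.736 → R2 fires; Y=5 B=4 M=3 R=6 A=8
Draw 3: a1=6.580, a2=9.192, a3=16.176, a0=31.948; τ=−ln(0.1043)/31.948=0.071 → t=0.140; u2·a0=0.3054·31.948=9.757; a1=6.580 < 9.757 ≤ a1+a2=15.772 → R2 fires; Y=6 B=5 M=2 R=6 A=7
Draw 4: a1=9.870, a2=5.362, a3=14.154, a0=29.386; τ=−ln(0.2509)/29.386=0.047 → t=0.187; u2·a0=0.4304·29.386=12.648; a1=9.870 < 12.648 ≤ a1+a2=15.232 → R2 fires; Y=7 B=6 M=1 R=6 A=6
Draw 5: a1=13.818, a2=2.298, a3=12.132, a0=28.248; τ=−ln(0.0357)/28.248=0.118 → t=0.305; u2·a0=0.9230·28.248=26.073; a1+a2=16.116 < 26.073 ≤ a1+…+a3=28.248 → R3 fires; Y=9 B=6 M=1 R=5 A=5
Draw 6: a1=17.766, a2=1.915, a3=8.425, a0=28.106; τ=−ln(0.9970)/28.106=0.000 → t=0.305; u2·a0=0.2536·28.106=7.128 ≤ a1=17.766 → R1 fires; Y=10 B=5 M=1 R=7 A=5
Draw 7: a1=16.450, a2=1.915, a3=11.795, a0=30.160; τ=−ln(0.7888)/30.160=0.008 → t=0.313; u2·a0=0.5436·30.160=16.395 ≤ a1=16.450 → R1 fires; Y=11 B=4 M=1 R=9 A=5
Draw 8: a1=14.476, a2=1.915, a3=15.165, a0=31.556; τ=−ln(0.0630)/31.556=0.088 → t=0.401; u2·a0=0.3294·31.556=10.395 ≤ a1=14.476 → R1 fires; Y=12 B=3 M=1 R=11 A=5
Draw 9: a1=11.844, a2=1.915, a3=18.535, a0=32.294; τ=−ln(0.6473)/32.294=0.013 → t=0.414; u2·a0=0.3260·32.294=10.528 ≤ a1=11.844 → R1 fires; Y=13 B=2 M=1 R=13 A=5
Draw 10: a1=8.554, a2=1.915, a3=21.905, a0=32.374; τ=−ln(0.1204)/32.374=0.065 → t=0.480; u2·a0=0.8569·32.374=27.741; a1+a2=10.469 < 27.741 ≤ a1+…+a3=32.374 → R3 fires; Y=15 B=2 M=1 R=12 A=4
Draw 11: a1=9.870, a2=1.532, a3=16.176, a0=27.578; τ=−ln(0.0286)/27.578=0.129 → t=0.608; u2·a0=0.6549·27.578=18.061; a1+a2=11.402 < 18.061 ≤ a1+…+a3=27.578 → R3 fires; Y=17 B=2 M=1 R=11 A=3
Draw 12: a1=11.186, a2=1.149, a3=11.121, a0=23.456; τ=−ln(0.0219)/23.456=0.163 → t=0.771; u2·a0=0.4127·23.456=9.680 ≤ a1=11.186 → R1 fires; Y=18 B=1 M=1 R=13 A=3
Draw 13: a1=5.922, a2=1.149, a3=13.143, a0=20.214; τ=−ln(0.6247)/20.214=0.023 → t=0.795; u2·a0=0.6986·20.214=14.122; a1+a2=7.071 < 14.122 ≤ a1+…+a3=20.214 → R3 fires; Y=20 B=1 M=1 R=12 A=2
Draw 14: a1=6.580, a2=0.766, a3=8.088, a0=15.434; τ=−ln(0.2842)/15.434=0.082 → t=0.876; u2·a0=0.9106·15.434=14.054; a1+a2=7.346 < 14.054 ≤ a1+…+a3=15.434 → R3 fires; Y=22 B=1 M=1 R=11 A=1
Draw 15: a1=7.238, a2=0.383, a3=3.707, a0=11.328; τ=−ln(0.2731)/11.328=0.115 → t=0.991 > T=0.97: stop.
At T=0.97: Y=22 B=1 M=1 R=11 A=1; the largest is Y.

Dominant species at T: Y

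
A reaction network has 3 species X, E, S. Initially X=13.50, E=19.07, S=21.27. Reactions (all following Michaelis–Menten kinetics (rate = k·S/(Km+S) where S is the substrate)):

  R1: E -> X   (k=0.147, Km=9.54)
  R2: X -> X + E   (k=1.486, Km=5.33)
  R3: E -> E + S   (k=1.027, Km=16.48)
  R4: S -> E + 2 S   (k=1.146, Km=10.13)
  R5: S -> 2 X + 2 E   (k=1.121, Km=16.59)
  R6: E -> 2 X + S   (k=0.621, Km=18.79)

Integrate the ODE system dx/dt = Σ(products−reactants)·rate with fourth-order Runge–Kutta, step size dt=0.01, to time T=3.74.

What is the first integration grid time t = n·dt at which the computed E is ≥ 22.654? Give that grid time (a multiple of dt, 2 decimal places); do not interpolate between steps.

RK4 with dt=0.01: 374 steps to T=3.74. Trajectory (selected grid times):
t=0.00: X=13.50 E=19.07 S=21.27
t=0.42: X=14.34 E=20.20 S=21.70
t=0.83: X=15.17 E=21.32 S=22.13
t=1.25: X=16.04 E=22.48 S=22.57
t=1.31: X=16.16 E=22.64 S=22.64
t=1.32: X=16.18 E=22.67 S=22.65
t=1.66: X=16.89 E=23.61 S=23.02
t=2.08: X=17.78 E=24.78 S=23.48
t=2.49: X=18.65 E=25.93 S=23.94
t=2.91: X=19.56 E=27.12 S=24.42
t=3.32: X=20.46 E=28.29 S=24.90
t=3.74: X=21.39 E=29.49 S=25.39
E(1.31)=22.641 < 22.654 but E(1.32)=22.669 ≥ 22.654, so the first grid time is t=1.32.

Threshold first reached at t = 1.32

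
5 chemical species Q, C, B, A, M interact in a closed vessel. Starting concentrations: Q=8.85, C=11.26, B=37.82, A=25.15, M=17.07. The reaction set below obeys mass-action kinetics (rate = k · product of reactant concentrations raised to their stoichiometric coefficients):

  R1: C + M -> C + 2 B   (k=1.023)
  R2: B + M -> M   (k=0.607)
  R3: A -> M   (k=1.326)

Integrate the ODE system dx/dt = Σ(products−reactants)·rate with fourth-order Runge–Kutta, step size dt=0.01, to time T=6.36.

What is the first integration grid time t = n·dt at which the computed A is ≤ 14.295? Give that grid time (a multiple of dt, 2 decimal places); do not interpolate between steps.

RK4 with dt=0.01: 636 steps to T=6.36. Trajectory (selected grid times):
t=0.00: Q=8.85 C=11.26 B=37.82 A=25.15 M=17.07
t=0.42: Q=8.85 C=11.26 B=37.92 A=14.41 M=1.98
t=0.43: Q=8.85 C=11.26 B=37.92 A=14.22 M=1.95
t=0.71: Q=8.85 C=11.26 B=37.93 A=9.81 M=1.28
t=1.41: Q=8.85 C=11.26 B=37.94 A=3.88 M=0.50
t=2.12: Q=8.85 C=11.26 B=37.94 A=1.51 M=0.20
t=2.83: Q=8.85 C=11.26 B=37.94 A=0.59 M=0.08
t=3.53: Q=8.85 C=11.26 B=37.94 A=0.23 M=0.03
t=4.24: Q=8.85 C=11.26 B=37.94 A=0.09 M=0.01
t=4.95: Q=8.85 C=11.26 B=37.94 A=0.04 M=0.00
t=5.65: Q=8.85 C=11.26 B=37.94 A=0.01 M=0.00
t=6.36: Q=8.85 C=11.26 B=37.94 A=0.01 M=0.00
A(0.42)=14.410 > 14.295 but A(0.43)=14.220 ≤ 14.295, so the first grid time is t=0.43.

Threshold first reached at t = 0.43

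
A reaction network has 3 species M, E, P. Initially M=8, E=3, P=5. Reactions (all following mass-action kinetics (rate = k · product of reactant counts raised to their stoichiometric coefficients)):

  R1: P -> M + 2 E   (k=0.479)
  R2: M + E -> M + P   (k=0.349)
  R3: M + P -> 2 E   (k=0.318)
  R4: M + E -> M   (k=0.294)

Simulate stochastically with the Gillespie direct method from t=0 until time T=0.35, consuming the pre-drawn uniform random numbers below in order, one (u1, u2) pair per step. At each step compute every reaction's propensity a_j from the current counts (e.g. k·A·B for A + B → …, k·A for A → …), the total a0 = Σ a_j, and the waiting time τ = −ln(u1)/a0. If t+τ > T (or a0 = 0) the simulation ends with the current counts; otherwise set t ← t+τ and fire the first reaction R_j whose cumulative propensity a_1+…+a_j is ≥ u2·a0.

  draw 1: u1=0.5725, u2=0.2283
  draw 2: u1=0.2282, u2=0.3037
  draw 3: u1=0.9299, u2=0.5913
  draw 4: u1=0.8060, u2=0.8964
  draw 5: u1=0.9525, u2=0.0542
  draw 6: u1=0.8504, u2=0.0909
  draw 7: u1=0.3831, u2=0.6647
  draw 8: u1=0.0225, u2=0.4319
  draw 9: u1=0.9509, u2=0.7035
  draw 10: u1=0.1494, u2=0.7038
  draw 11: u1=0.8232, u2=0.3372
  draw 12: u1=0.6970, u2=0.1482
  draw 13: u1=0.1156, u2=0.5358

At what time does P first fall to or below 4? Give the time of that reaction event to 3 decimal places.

t=0.000: M=8 E=3 P=5
Draw 1: a1=2.395, a2=8.376, a3=12.720, a4=7.056, a0=30.547; τ=−ln(0.5725)/30.547=0.018 → t=0.018; u2·a0=0.2283·30.547=6.974; a1=2.395 < 6.974 ≤ a1+a2=10.771 → R2 fires; M=8 E=2 P=6
Draw 2: a1=2.874, a2=5.584, a3=15.264, a4=4.704, a0=28.426; τ=−ln(0.2282)/28.426=0.052 → t=0.070; u2·a0=0.3037·28.426=8.633; a1+a2=8.458 < 8.633 ≤ a1+…+a3=23.722 → R3 fires; M=7 E=4 P=5
Draw 3: a1=2.395, a2=9.772, a3=11.130, a4=8.232, a0=31.529; τ=−ln(0.9299)/31.529=0.002 → t=0.073; u2·a0=0.5913·31.529=18.643; a1+a2=12.167 < 18.643 ≤ a1+…+a3=23.297 → R3 fires; M=6 E=6 P=4
Draw 4: a1=1.916, a2=12.564, a3=7.632, a4=10.584, a0=32.696; τ=−ln(0.8060)/32.696=0.007 → t=0.079; u2·a0=0.8964·32.696=29.309; a1+…+a3=22.112 < 29.309 ≤ a1+…+a4=32.696 → R4 fires; M=6 E=5 P=4
Draw 5: a1=1.916, a2=10.470, a3=7.632, a4=8.820, a0=28.838; τ=−ln(0.9525)/28.838=0.002 → t=0.081; u2·a0=0.0542·28.838=1.563 ≤ a1=1.916 → R1 fires; M=7 E=7 P=3
Draw 6: a1=1.437, a2=17.101, a3=6.678, a4=14.406, a0=39.622; τ=−ln(0.8504)/39.622=0.004 → t=0.085; u2·a0=0.0909·39.622=3.602; a1=1.437 < 3.602 ≤ a1+a2=18.538 → R2 fires; M=7 E=6 P=4
Draw 7: a1=1.916, a2=14.658, a3=8.904, a4=12.348, a0=37.826; τ=−ln(0.3831)/37.826=0.025 → t=0.110; u2·a0=0.6647·37.826=25.143; a1+a2=16.574 < 25.143 ≤ a1+…+a3=25.478 → R3 fires; M=6 E=8 P=3
Draw 8: a1=1.437, a2=16.752, a3=5.724, a4=14.112, a0=38.025; τ=−ln(0.0225)/38.025=0.100 → t=0.210; u2·a0=0.4319·38.025=16.423; a1=1.437 < 16.423 ≤ a1+a2=18.189 → R2 fires; M=6 E=7 P=4
Draw 9: a1=1.916, a2=14.658, a3=7.632, a4=12.348, a0=36.554; τ=−ln(0.9509)/36.554=0.001 → t=0.211; u2·a0=0.7035·36.554=25.716; a1+…+a3=24.206 < 25.716 ≤ a1+…+a4=36.554 → R4 fires; M=6 E=6 P=4
Draw 10: a1=1.916, a2=12.564, a3=7.632, a4=10.584, a0=32.696; τ=−ln(0.1494)/32.696=0.058 → t=0.270; u2·a0=0.7038·32.696=23.011; a1+…+a3=22.112 < 23.011 ≤ a1+…+a4=32.696 → R4 fires; M=6 E=5 P=4
Draw 11: a1=1.916, a2=10.470, a3=7.632, a4=8.820, a0=28.838; τ=−ln(0.8232)/28.838=0.007 → t=0.276; u2·a0=0.3372·28.838=9.724; a1=1.916 < 9.724 ≤ a1+a2=12.386 → R2 fires; M=6 E=4 P=5
Draw 12: a1=2.395, a2=8.376, a3=9.540, a4=7.056, a0=27.367; τ=−ln(0.6970)/27.367=0.013 → t=0.290; u2·a0=0.1482·27.367=4.056; a1=2.395 < 4.056 ≤ a1+a2=10.771 → R2 fires; M=6 E=3 P=6
Draw 13: a1=2.874, a2=6.282, a3=11.448, a4=5.292, a0=25.896; τ=−ln(0.1156)/25.896=0.083 → t=0.373 > T=0.35: stop.
P first becomes ≤ 4 when it reaches 4 at the event at t=0.073.

Threshold first reached at t = 0.073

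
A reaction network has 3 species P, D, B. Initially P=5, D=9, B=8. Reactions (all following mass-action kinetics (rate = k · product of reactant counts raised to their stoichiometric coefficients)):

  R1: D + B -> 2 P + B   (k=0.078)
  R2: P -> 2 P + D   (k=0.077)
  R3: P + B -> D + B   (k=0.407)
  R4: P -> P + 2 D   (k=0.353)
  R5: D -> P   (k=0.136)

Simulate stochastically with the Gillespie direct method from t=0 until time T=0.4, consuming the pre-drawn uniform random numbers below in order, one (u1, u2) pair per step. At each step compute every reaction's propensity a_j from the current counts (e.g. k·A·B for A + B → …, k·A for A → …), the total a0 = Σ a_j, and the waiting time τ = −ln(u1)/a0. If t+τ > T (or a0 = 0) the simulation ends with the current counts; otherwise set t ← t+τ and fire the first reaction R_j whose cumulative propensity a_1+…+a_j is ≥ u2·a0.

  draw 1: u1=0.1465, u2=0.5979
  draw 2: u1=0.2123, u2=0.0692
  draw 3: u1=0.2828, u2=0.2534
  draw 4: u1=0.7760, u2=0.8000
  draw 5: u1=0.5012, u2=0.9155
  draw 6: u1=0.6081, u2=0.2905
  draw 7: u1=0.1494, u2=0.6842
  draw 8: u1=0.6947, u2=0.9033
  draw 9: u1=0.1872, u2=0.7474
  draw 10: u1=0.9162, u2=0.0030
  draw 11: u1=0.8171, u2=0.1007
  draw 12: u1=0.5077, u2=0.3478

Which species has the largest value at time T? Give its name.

Dominant species at T: D

t=0.000: P=5 D=9 B=8
Draw 1: a1=5.616, a2=0.385, a3=16.280, a4=1.765, a5=1.224, a0=25.270; τ=−ln(0.1465)/25.270=0.076 → t=0.076; u2·a0=0.5979·25.270=15.109; a1+a2=6.001 < 15.109 ≤ a1+…+a3=22.281 → R3 fires; P=4 D=10 B=8
Draw 2: a1=6.240, a2=0.308, a3=13.024, a4=1.412, a5=1.360, a0=22.344; τ=−ln(0.2123)/22.344=0.069 → t=0.145; u2·a0=0.0692·22.344=1.546 ≤ a1=6.240 → R1 fires; P=6 D=9 B=8
Draw 3: a1=5.616, a2=0.462, a3=19.536, a4=2.118, a5=1.224, a0=28.956; τ=−ln(0.2828)/28.956=0.044 → t=0.189; u2·a0=0.2534·28.956=7.337; a1+a2=6.078 < 7.337 ≤ a1+…+a3=25.614 → R3 fires; P=5 D=10 B=8
Draw 4: a1=6.240, a2=0.385, a3=16.280, a4=1.765, a5=1.360, a0=26.030; τ=−ln(0.7760)/26.030=0.010 → t=0.199; u2·a0=0.8000·26.030=20.824; a1+a2=6.625 < 20.824 ≤ a1+…+a3=22.905 → R3 fires; P=4 D=11 B=8
Draw 5: a1=6.864, a2=0.308, a3=13.024, a4=1.412, a5=1.496, a0=23.104; τ=−ln(0.5012)/23.104=0.030 → t=0.229; u2·a0=0.9155·23.104=21.152; a1+…+a3=20.196 < 21.152 ≤ a1+…+a4=21.608 → R4 fires; P=4 D=13 B=8
Draw 6: a1=8.112, a2=0.308, a3=13.024, a4=1.412, a5=1.768, a0=24.624; τ=−ln(0.6081)/24.624=0.020 → t=0.249; u2·a0=0.2905·24.624=7.153 ≤ a1=8.112 → R1 fires; P=6 D=12 B=8
Draw 7: a1=7.488, a2=0.462, a3=19.536, a4=2.118, a5=1.632, a0=31.236; τ=−ln(0.1494)/31.236=0.061 → t=0.310; u2·a0=0.6842·31.236=21.372; a1+a2=7.950 < 21.372 ≤ a1+…+a3=27.486 → R3 fires; P=5 D=13 B=8
Draw 8: a1=8.112, a2=0.385, a3=16.280, a4=1.765, a5=1.768, a0=28.310; τ=−ln(0.6947)/28.310=0.013 → t=0.323; u2·a0=0.9033·28.310=25.572; a1+…+a3=24.777 < 25.572 ≤ a1+…+a4=26.542 → R4 fires; P=5 D=15 B=8
Draw 9: a1=9.360, a2=0.385, a3=16.280, a4=1.765, a5=2.040, a0=29.830; τ=−ln(0.1872)/29.830=0.056 → t=0.379; u2·a0=0.7474·29.830=22.295; a1+a2=9.745 < 22.295 ≤ a1+…+a3=26.025 → R3 fires; P=4 D=16 B=8
Draw 10: a1=9.984, a2=0.308, a3=13.024, a4=1.412, a5=2.176, a0=26.904; τ=−ln(0.9162)/26.904=0.003 → t=0.382; u2·a0=0.0030·26.904=0.081 ≤ a1=9.984 → R1 fires; P=6 D=15 B=8
Draw 11: a1=9.360, a2=0.462, a3=19.536, a4=2.118, a5=2.040, a0=33.516; τ=−ln(0.8171)/33.516=0.006 → t=0.388; u2·a0=0.1007·33.516=3.375 ≤ a1=9.360 → R1 fires; P=8 D=14 B=8
Draw 12: a1=8.736, a2=0.616, a3=26.048, a4=2.824, a5=1.904, a0=40.128; τ=−ln(0.5077)/40.128=0.017 → t=0.405 > T=0.4: stop.
At T=0.4: P=8 D=14 B=8; the largest is D.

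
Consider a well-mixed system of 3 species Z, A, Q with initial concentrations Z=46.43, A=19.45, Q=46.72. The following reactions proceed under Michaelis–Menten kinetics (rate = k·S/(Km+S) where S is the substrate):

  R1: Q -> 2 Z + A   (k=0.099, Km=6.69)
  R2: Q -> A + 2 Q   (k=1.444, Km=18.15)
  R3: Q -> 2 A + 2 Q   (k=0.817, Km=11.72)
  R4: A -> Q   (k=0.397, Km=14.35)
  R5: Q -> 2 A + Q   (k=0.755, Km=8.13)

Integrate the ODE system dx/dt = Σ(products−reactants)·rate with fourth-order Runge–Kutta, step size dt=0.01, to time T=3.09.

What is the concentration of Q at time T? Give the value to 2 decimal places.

Q at T = 52.53

RK4 with dt=0.01: 309 steps to T=3.09. Trajectory (selected grid times):
t=0.00: Z=46.43 A=19.45 Q=46.72
t=0.34: Z=46.49 A=20.64 Q=47.35
t=0.69: Z=46.55 A=21.86 Q=47.99
t=1.03: Z=46.61 A=23.05 Q=48.63
t=1.37: Z=46.67 A=24.24 Q=49.26
t=1.72: Z=46.73 A=25.47 Q=49.92
t=2.06: Z=46.79 A=26.67 Q=50.57
t=2.40: Z=46.85 A=27.87 Q=51.21
t=2.75: Z=46.91 A=29.10 Q=51.88
t=3.09: Z=46.97 A=30.30 Q=52.53
Read off Q at T=3.09: 52.53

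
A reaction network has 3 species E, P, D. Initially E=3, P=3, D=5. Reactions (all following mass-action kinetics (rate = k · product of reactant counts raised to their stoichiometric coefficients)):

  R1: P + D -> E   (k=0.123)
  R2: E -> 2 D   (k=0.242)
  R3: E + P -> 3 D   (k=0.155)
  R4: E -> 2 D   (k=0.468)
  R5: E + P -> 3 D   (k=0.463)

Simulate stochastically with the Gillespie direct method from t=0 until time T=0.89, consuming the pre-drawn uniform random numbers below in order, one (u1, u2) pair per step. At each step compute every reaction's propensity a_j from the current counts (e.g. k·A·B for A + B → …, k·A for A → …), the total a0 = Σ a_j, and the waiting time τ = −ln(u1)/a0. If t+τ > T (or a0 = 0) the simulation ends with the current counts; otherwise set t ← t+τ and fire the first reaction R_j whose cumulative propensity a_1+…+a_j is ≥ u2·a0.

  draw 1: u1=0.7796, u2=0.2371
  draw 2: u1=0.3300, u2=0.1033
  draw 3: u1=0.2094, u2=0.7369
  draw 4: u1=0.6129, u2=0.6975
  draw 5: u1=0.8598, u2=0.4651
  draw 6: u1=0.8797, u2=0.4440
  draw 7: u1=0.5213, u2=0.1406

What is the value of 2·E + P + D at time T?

Value at T = 14

Check how each reaction changes W = 2·E + P + D (weight of products minus weight of reactants):
R1: P + D -> E: (2·1) − (1·1 + 1·1) = 2 − 2 = 0
R2: E -> 2 D: (1·2) − (2·1) = 2 − 2 = 0
R3: E + P -> 3 D: (1·3) − (2·1 + 1·1) = 3 − 3 = 0
R4: E -> 2 D: (1·2) − (2·1) = 2 − 2 = 0
R5: E + P -> 3 D: (1·3) − (2·1 + 1·1) = 3 − 3 = 0
Every reaction leaves W unchanged, so W is conserved and no simulation is needed: W(T) = W(0) = 2·3 + 3 + 5 = 14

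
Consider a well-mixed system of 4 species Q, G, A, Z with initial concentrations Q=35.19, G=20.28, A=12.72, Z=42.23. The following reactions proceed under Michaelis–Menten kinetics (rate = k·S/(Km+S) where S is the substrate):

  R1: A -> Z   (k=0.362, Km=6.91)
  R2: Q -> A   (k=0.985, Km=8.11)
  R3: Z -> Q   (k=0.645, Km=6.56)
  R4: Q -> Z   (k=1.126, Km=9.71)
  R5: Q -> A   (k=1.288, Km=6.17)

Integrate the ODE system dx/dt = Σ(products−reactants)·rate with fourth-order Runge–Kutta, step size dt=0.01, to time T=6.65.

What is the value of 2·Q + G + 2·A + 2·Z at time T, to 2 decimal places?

Check how each reaction changes W = 2·Q + G + 2·A + 2·Z (weight of products minus weight of reactants):
R1: A -> Z: (2·1) − (2·1) = 2 − 2 = 0
R2: Q -> A: (2·1) − (2·1) = 2 − 2 = 0
R3: Z -> Q: (2·1) − (2·1) = 2 − 2 = 0
R4: Q -> Z: (2·1) − (2·1) = 2 − 2 = 0
R5: Q -> A: (2·1) − (2·1) = 2 − 2 = 0
Every reaction leaves W unchanged, so W is conserved and no simulation is needed: W(T) = W(0) = 2·35.19 + 20.28 + 2·12.72 + 2·42.23 = 200.56

Value at T = 200.56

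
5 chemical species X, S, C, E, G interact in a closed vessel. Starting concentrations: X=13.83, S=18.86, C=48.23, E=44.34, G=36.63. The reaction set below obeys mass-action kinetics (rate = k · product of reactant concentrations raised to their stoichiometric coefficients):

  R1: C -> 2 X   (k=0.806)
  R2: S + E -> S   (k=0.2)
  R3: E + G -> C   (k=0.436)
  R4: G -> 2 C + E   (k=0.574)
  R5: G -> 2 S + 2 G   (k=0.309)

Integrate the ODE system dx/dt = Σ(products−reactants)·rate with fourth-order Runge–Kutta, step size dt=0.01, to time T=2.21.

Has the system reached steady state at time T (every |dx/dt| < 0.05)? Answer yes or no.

RK4 with dt=0.01: 221 steps to T=2.21. Trajectory (selected grid times):
t=0.00: X=13.83 S=18.86 C=48.23 E=44.34 G=36.63
t=0.25: X=40.60 S=20.99 C=67.06 E=4.22 G=7.47
t=0.49: X=64.87 S=21.93 C=58.20 E=1.19 G=5.51
t=0.74: X=86.49 S=22.71 C=49.30 E=0.57 G=4.73
t=0.98: X=104.11 S=23.37 C=41.95 E=0.42 G=4.22
t=1.23: X=119.67 S=23.99 C=35.49 E=0.36 G=3.78
t=1.47: X=132.36 S=24.52 C=30.26 E=0.33 G=3.42
t=1.72: X=143.61 S=25.03 C=25.68 E=0.30 G=3.10
t=1.96: X=152.81 S=25.47 C=21.99 E=0.27 G=2.82
t=2.21: X=161.00 S=25.88 C=18.74 E=0.25 G=2.57
Rates at T: R1=15.1055, R2=1.2850, R3=0.2778, R4=1.4731, R5=0.7930
dx/dt at T (Σ net stoichiometry × rate): X=+30.2109, S=+1.5860, C=-11.8815, E=-0.0896, G=-0.9579
Largest |dx/dt| is |+30.2109| (X) ≥ 0.05 → not steady.

Steady state at T: no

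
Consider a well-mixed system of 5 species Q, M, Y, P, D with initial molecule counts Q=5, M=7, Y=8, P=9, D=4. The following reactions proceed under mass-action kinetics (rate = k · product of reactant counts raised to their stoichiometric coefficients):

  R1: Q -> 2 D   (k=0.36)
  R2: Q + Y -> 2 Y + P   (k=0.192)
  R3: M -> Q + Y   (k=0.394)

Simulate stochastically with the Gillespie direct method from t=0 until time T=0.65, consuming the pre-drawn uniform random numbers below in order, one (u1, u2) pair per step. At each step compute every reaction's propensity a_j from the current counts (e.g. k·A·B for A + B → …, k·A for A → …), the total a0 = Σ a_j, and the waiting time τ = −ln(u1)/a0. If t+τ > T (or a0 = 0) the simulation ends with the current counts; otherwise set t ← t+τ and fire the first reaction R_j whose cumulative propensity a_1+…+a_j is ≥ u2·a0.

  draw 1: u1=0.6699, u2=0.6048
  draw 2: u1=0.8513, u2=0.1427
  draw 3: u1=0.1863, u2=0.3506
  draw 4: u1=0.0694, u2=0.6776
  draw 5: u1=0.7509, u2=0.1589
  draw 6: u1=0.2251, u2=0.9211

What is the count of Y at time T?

t=0.000: Q=5 M=7 Y=8 P=9 D=4
Draw 1: a1=1.800, a2=7.680, a3=2.758, a0=12.238; τ=−ln(0.6699)/12.238=0.033 → t=0.033; u2·a0=0.6048·12.238=7.402; a1=1.800 < 7.402 ≤ a1+a2=9.480 → R2 fires; Q=4 M=7 Y=9 P=10 D=4
Draw 2: a1=1.440, a2=6.912, a3=2.758, a0=11.110; τ=−ln(0.8513)/11.110=0.014 → t=0.047; u2·a0=0.1427·11.110=1.585; a1=1.440 < 1.585 ≤ a1+a2=8.352 → R2 fires; Q=3 M=7 Y=10 P=11 D=4
Draw 3: a1=1.080, a2=5.760, a3=2.758, a0=9.598; τ=−ln(0.1863)/9.598=0.175 → t=0.222; u2·a0=0.3506·9.598=3.365; a1=1.080 < 3.365 ≤ a1+a2=6.840 → R2 fires; Q=2 M=7 Y=11 P=12 D=4
Draw 4: a1=0.720, a2=4.224, a3=2.758, a0=7.702; τ=−ln(0.0694)/7.702=0.346 → t=0.569; u2·a0=0.6776·7.702=5.219; a1+a2=4.944 < 5.219 ≤ a1+…+a3=7.702 → R3 fires; Q=3 M=6 Y=12 P=12 D=4
Draw 5: a1=1.080, a2=6.912, a3=2.364, a0=10.356; τ=−ln(0.7509)/10.356=0.028 → t=0.596; u2·a0=0.1589·10.356=1.646; a1=1.080 < 1.646 ≤ a1+a2=7.992 → R2 fires; Q=2 M=6 Y=13 P=13 D=4
Draw 6: a1=0.720, a2=4.992, a3=2.364, a0=8.076; τ=−ln(0.2251)/8.076=0.185 → t=0.781 > T=0.65: stop.
Read off Y at T=0.65: 13

Y at T = 13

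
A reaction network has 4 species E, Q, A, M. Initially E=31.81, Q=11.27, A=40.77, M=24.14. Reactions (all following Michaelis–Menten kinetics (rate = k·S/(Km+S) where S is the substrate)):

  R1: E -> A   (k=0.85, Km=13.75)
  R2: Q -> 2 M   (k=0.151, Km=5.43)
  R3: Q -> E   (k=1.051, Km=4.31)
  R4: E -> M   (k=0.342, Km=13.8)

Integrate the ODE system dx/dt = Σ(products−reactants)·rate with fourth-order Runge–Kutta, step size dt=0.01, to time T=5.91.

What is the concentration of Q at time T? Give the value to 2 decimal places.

Q at T = 6.57

RK4 with dt=0.01: 591 steps to T=5.91. Trajectory (selected grid times):
t=0.00: E=31.81 Q=11.27 A=40.77 M=24.14
t=0.66: E=31.76 Q=10.71 A=41.16 M=24.43
t=1.31: E=31.70 Q=10.16 A=41.55 M=24.71
t=1.97: E=31.64 Q=9.61 A=41.94 M=25.00
t=2.63: E=31.56 Q=9.07 A=42.33 M=25.28
t=3.28: E=31.48 Q=8.55 A=42.71 M=25.56
t=3.94: E=31.39 Q=8.04 A=43.10 M=25.84
t=4.60: E=31.29 Q=7.53 A=43.49 M=26.11
t=5.25: E=31.18 Q=7.05 A=43.88 M=26.38
t=5.91: E=31.06 Q=6.57 A=44.27 M=26.65
Read off Q at T=5.91: 6.57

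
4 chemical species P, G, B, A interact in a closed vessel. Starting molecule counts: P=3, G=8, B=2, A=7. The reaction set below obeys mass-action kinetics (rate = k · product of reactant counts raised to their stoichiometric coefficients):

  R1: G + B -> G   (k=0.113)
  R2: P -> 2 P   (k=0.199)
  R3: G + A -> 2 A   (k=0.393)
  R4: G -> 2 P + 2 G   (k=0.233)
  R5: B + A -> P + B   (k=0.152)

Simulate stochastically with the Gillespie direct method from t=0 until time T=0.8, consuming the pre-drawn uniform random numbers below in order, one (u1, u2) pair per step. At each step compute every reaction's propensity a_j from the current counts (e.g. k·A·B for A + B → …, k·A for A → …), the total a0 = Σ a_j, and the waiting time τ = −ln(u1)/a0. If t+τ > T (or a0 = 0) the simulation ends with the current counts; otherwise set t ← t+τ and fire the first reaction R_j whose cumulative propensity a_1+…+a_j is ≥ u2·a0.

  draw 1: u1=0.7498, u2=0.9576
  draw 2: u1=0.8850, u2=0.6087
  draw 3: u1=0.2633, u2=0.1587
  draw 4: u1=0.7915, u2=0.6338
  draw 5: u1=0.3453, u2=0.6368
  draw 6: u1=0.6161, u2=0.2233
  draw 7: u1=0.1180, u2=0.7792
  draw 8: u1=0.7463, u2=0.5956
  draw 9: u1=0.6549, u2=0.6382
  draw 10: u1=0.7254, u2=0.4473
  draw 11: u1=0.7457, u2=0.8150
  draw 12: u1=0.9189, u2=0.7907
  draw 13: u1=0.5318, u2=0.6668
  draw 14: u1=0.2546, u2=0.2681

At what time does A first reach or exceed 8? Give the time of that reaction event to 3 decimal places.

Threshold first reached at t = 0.068

t=0.000: P=3 G=8 B=2 A=7
Draw 1: a1=1.808, a2=0.597, a3=22.008, a4=1.864, a5=2.128, a0=28.405; τ=−ln(0.7498)/28.405=0.010 → t=0.010; u2·a0=0.9576·28.405=27.201; a1+…+a4=26.277 < 27.201 ≤ a1+…+a5=28.405 → R5 fires; P=4 G=8 B=2 A=6
Draw 2: a1=1.808, a2=0.796, a3=18.864, a4=1.864, a5=1.824, a0=25.156; τ=−ln(0.8850)/25.156=0.005 → t=0.015; u2·a0=0.6087·25.156=15.312; a1+a2=2.604 < 15.312 ≤ a1+…+a3=21.468 → R3 fires; P=4 G=7 B=2 A=7
Draw 3: a1=1.582, a2=0.796, a3=19.257, a4=1.631, a5=2.128, a0=25.394; τ=−ln(0.2633)/25.394=0.053 → t=0.068; u2·a0=0.1587·25.394=4.030; a1+a2=2.378 < 4.030 ≤ a1+…+a3=21.635 → R3 fires; P=4 G=6 B=2 A=8
Draw 4: a1=1.356, a2=0.796, a3=18.864, a4=1.398, a5=2.432, a0=24.846; τ=−ln(0.7915)/24.846=0.009 → t=0.077; u2·a0=0.6338·24.846=15.747; a1+a2=2.152 < 15.747 ≤ a1+…+a3=21.016 → R3 fires; P=4 G=5 B=2 A=9
Draw 5: a1=1.130, a2=0.796, a3=17.685, a4=1.165, a5=2.736, a0=23.512; τ=−ln(0.3453)/23.512=0.045 → t=0.122; u2·a0=0.6368·23.512=14.972; a1+a2=1.926 < 14.972 ≤ a1+…+a3=19.611 → R3 fires; P=4 G=4 B=2 A=10
Draw 6: a1=0.904, a2=0.796, a3=15.720, a4=0.932, a5=3.040, a0=21.392; τ=−ln(0.6161)/21.392=0.023 → t=0.145; u2·a0=0.2233·21.392=4.777; a1+a2=1.700 < 4.777 ≤ a1+…+a3=17.420 → R3 fires; P=4 G=3 B=2 A=11
Draw 7: a1=0.678, a2=0.796, a3=12.969, a4=0.699, a5=3.344, a0=18.486; τ=−ln(0.1180)/18.486=0.116 → t=0.260; u2·a0=0.7792·18.486=14.404; a1+a2=1.474 < 14.404 ≤ a1+…+a3=14.443 → R3 fires; P=4 G=2 B=2 A=12
Draw 8: a1=0.452, a2=0.796, a3=9.432, a4=0.466, a5=3.648, a0=14.794; τ=−ln(0.7463)/14.794=0.020 → t=0.280; u2·a0=0.5956·14.794=8.811; a1+a2=1.248 < 8.811 ≤ a1+…+a3=10.680 → R3 fires; P=4 G=1 B=2 A=13
Draw 9: a1=0.226, a2=0.796, a3=5.109, a4=0.233, a5=3.952, a0=10.316; τ=−ln(0.6549)/10.316=0.041 → t=0.321; u2·a0=0.6382·10.316=6.584; a1+…+a4=6.364 < 6.584 ≤ a1+…+a5=10.316 → R5 fires; P=5 G=1 B=2 A=12
Draw 10: a1=0.226, a2=0.995, a3=4.716, a4=0.233, a5=3.648, a0=9.818; τ=−ln(0.7254)/9.818=0.033 → t=0.354; u2·a0=0.4473·9.818=4.392; a1+a2=1.221 < 4.392 ≤ a1+…+a3=5.937 → R3 fires; P=5 G=0 B=2 A=13
Draw 11: a1=0.000, a2=0.995, a3=0.000, a4=0.000, a5=3.952, a0=4.947; τ=−ln(0.7457)/4.947=0.059 → t=0.413; u2·a0=0.8150·4.947=4.032; a1+…+a4=0.995 < 4.032 ≤ a1+…+a5=4.947 → R5 fires; P=6 G=0 B=2 A=12
Draw 12: a1=0.000, a2=1.194, a3=0.000, a4=0.000, a5=3.648, a0=4.842; τ=−ln(0.9189)/4.842=0.017 → t=0.431; u2·a0=0.7907·4.842=3.829; a1+…+a4=1.194 < 3.829 ≤ a1+…+a5=4.842 → R5 fires; P=7 G=0 B=2 A=11
Draw 13: a1=0.000, a2=1.393, a3=0.000, a4=0.000, a5=3.344, a0=4.737; τ=−ln(0.5318)/4.737=0.133 → t=0.564; u2·a0=0.6668·4.737=3.159; a1+…+a4=1.393 < 3.159 ≤ a1+…+a5=4.737 → R5 fires; P=8 G=0 B=2 A=10
Draw 14: a1=0.000, a2=1.592, a3=0.000, a4=0.000, a5=3.040, a0=4.632; τ=−ln(0.2546)/4.632=0.295 → t=0.859 > T=0.8: stop.
A first becomes ≥ 8 when it reaches 8 at the event at t=0.068.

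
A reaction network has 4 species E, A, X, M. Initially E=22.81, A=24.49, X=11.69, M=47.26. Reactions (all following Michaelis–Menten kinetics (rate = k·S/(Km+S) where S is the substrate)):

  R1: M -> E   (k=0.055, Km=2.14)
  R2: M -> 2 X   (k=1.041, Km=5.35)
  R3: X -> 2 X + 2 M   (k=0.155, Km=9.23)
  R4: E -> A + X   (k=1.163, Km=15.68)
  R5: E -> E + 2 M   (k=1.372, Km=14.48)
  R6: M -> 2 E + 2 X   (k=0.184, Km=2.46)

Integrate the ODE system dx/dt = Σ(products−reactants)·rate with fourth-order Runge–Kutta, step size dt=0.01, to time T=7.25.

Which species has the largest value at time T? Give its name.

RK4 with dt=0.01: 725 steps to T=7.25. Trajectory (selected grid times):
t=0.00: E=22.81 A=24.49 X=11.69 M=47.26
t=0.81: E=22.58 A=25.05 X=14.12 M=47.82
t=1.61: E=22.35 A=25.60 X=16.52 M=48.38
t=2.42: E=22.13 A=26.15 X=18.96 M=48.95
t=3.22: E=21.91 A=26.69 X=21.37 M=49.51
t=4.03: E=21.69 A=27.24 X=23.82 M=50.07
t=4.83: E=21.47 A=27.78 X=26.23 M=50.63
t=5.64: E=21.25 A=28.32 X=28.68 M=51.20
t=6.44: E=21.04 A=28.86 X=31.10 M=51.75
t=7.25: E=20.83 A=29.39 X=33.55 M=52.31
At T=7.25: E=20.83 A=29.39 X=33.55 M=52.31; the largest is M.

Dominant species at T: M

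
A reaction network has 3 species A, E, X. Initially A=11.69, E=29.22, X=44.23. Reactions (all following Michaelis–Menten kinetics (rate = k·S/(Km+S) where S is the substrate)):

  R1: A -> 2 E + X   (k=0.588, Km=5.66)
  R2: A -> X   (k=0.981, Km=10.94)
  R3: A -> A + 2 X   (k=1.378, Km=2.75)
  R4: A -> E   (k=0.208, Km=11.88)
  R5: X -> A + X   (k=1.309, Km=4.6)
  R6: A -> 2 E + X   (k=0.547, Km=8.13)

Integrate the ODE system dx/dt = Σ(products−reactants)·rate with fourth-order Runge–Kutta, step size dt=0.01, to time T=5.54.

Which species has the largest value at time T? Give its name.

Dominant species at T: X

RK4 with dt=0.01: 554 steps to T=5.54. Trajectory (selected grid times):
t=0.00: A=11.69 E=29.22 X=44.23
t=0.62: A=11.60 E=30.17 X=46.37
t=1.23: A=11.53 E=31.11 X=48.47
t=1.85: A=11.45 E=32.06 X=50.61
t=2.46: A=11.38 E=32.99 X=52.70
t=3.08: A=11.32 E=33.94 X=54.83
t=3.69: A=11.25 E=34.86 X=56.92
t=4.31: A=11.20 E=35.80 X=59.04
t=4.92: A=11.14 E=36.73 X=61.12
t=5.54: A=11.09 E=37.66 X=63.23
At T=5.54: A=11.09 E=37.66 X=63.23; the largest is X.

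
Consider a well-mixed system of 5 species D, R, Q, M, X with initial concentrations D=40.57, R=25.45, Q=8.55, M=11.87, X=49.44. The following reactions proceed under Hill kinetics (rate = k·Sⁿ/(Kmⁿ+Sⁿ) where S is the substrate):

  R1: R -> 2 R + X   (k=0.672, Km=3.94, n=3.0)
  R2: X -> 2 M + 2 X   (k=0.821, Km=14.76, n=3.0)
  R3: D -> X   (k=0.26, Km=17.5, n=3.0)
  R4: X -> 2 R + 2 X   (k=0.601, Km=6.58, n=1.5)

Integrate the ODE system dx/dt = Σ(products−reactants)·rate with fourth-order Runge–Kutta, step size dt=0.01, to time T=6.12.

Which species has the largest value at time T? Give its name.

Dominant species at T: X

RK4 with dt=0.01: 612 steps to T=6.12. Trajectory (selected grid times):
t=0.00: D=40.57 R=25.45 Q=8.55 M=11.87 X=49.44
t=0.68: D=40.41 R=26.69 Q=8.55 M=12.96 X=50.99
t=1.36: D=40.24 R=27.92 Q=8.55 M=14.05 X=52.55
t=2.04: D=40.08 R=29.16 Q=8.55 M=15.14 X=54.11
t=2.72: D=39.92 R=30.40 Q=8.55 M=16.24 X=55.67
t=3.40: D=39.75 R=31.65 Q=8.55 M=17.34 X=57.23
t=4.08: D=39.59 R=32.89 Q=8.55 M=18.43 X=58.79
t=4.76: D=39.43 R=34.13 Q=8.55 M=19.53 X=60.35
t=5.44: D=39.27 R=35.38 Q=8.55 M=20.64 X=61.92
t=6.12: D=39.10 R=36.63 Q=8.55 M=21.74 X=63.48
At T=6.12: D=39.10 R=36.63 Q=8.55 M=21.74 X=63.48; the largest is X.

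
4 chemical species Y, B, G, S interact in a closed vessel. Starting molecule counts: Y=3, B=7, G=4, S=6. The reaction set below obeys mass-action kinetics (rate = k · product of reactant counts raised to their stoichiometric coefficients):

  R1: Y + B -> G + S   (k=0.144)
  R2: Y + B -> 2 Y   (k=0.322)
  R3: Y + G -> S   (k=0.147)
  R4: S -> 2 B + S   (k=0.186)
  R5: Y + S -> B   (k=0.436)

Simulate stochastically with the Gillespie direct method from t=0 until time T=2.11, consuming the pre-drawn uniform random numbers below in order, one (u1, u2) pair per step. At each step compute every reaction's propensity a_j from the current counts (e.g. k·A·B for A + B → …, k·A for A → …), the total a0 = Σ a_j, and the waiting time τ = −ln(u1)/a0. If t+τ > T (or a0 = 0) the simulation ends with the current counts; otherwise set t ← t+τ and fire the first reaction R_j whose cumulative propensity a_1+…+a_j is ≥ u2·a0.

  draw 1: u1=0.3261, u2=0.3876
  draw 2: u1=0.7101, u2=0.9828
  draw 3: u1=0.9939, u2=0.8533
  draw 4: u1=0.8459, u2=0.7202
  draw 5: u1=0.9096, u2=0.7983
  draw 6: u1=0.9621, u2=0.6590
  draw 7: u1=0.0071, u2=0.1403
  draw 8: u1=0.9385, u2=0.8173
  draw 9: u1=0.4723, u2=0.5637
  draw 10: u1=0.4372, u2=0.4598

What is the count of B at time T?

B at T = 12

t=0.000: Y=3 B=7 G=4 S=6
Draw 1: a1=3.024, a2=6.762, a3=1.764, a4=1.116, a5=7.848, a0=20.514; τ=−ln(0.3261)/20.514=0.055 → t=0.055; u2·a0=0.3876·20.514=7.951; a1=3.024 < 7.951 ≤ a1+a2=9.786 → R2 fires; Y=4 B=6 G=4 S=6
Draw 2: a1=3.456, a2=7.728, a3=2.352, a4=1.116, a5=10.464, a0=25.116; τ=−ln(0.7101)/25.116=0.014 → t=0.068; u2·a0=0.9828·25.116=24.684; a1+…+a4=14.652 < 24.684 ≤ a1+…+a5=25.116 → R5 fires; Y=3 B=7 G=4 S=5
Draw 3: a1=3.024, a2=6.762, a3=1.764, a4=0.930, a5=6.540, a0=19.020; τ=−ln(0.9939)/19.020=0.000 → t=0.069; u2·a0=0.8533·19.020=16.230; a1+…+a4=12.480 < 16.230 ≤ a1+…+a5=19.020 → R5 fires; Y=2 B=8 G=4 S=4
Draw 4: a1=2.304, a2=5.152, a3=1.176, a4=0.744, a5=3.488, a0=12.864; τ=−ln(0.8459)/12.864=0.013 → t=0.082; u2·a0=0.7202·12.864=9.265; a1+…+a3=8.632 < 9.265 ≤ a1+…+a4=9.376 → R4 fires; Y=2 B=10 G=4 S=4
Draw 5: a1=2.880, a2=6.440, a3=1.176, a4=0.744, a5=3.488, a0=14.728; τ=−ln(0.9096)/14.728=0.006 → t=0.088; u2·a0=0.7983·14.728=11.757; a1+…+a4=11.240 < 11.757 ≤ a1+…+a5=14.728 → R5 fires; Y=1 B=11 G=4 S=3
Draw 6: a1=1.584, a2=3.542, a3=0.588, a4=0.558, a5=1.308, a0=7.580; τ=−ln(0.9621)/7.580=0.005 → t=0.093; u2·a0=0.6590·7.580=4.995; a1=1.584 < 4.995 ≤ a1+a2=5.126 → R2 fires; Y=2 B=10 G=4 S=3
Draw 7: a1=2.880, a2=6.440, a3=1.176, a4=0.558, a5=2.616, a0=13.670; τ=−ln(0.0071)/13.670=0.362 → t=0.455; u2·a0=0.1403·13.670=1.918 ≤ a1=2.880 → R1 fires; Y=1 B=9 G=5 S=4
Draw 8: a1=1.296, a2=2.898, a3=0.735, a4=0.744, a5=1.744, a0=7.417; τ=−ln(0.9385)/7.417=0.009 → t=0.464; u2·a0=0.8173·7.417=6.062; a1+…+a4=5.673 < 6.062 ≤ a1+…+a5=7.417 → R5 fires; Y=0 B=10 G=5 S=3
Draw 9: a1=0.000, a2=0.000, a3=0.000, a4=0.558, a5=0.000, a0=0.558; τ=−ln(0.4723)/0.558=1.344 → t=1.808; u2·a0=0.5637·0.558=0.315; a1+…+a3=0.000 < 0.315 ≤ a1+…+a4=0.558 → R4 fires; Y=0 B=12 G=5 S=3
Draw 10: a1=0.000, a2=0.000, a3=0.000, a4=0.558, a5=0.000, a0=0.558; τ=−ln(0.4372)/0.558=1.483 → t=3.291 > T=2.11: stop.
Read off B at T=2.11: 12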